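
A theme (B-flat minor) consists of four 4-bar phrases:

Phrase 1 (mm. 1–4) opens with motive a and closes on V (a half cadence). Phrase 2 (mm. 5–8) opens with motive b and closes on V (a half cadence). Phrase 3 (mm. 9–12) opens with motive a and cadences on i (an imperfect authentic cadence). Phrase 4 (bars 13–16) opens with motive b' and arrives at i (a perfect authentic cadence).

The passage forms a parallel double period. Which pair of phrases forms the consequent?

In a double period the first pair of phrases (ending half cadence) is the large antecedent and the second pair (ending perfect authentic cadence) is the large consequent; the consequent is phrases 3 and 4.

phrases 3 and 4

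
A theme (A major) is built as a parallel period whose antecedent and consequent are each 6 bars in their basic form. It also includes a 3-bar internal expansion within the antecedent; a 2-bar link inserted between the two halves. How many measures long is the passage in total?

Basic parallel period: 6 + 6 = 12 bars.
12 (basic form) + 3 (internal expansion) + 2 (link) = 17.

17 measures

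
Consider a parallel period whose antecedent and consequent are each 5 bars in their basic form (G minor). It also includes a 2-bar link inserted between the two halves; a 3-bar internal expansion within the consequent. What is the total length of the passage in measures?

15 measures

Basic parallel period: 5 + 5 = 10 bars.
10 (basic form) + 2 (link) + 3 (internal expansion) = 15.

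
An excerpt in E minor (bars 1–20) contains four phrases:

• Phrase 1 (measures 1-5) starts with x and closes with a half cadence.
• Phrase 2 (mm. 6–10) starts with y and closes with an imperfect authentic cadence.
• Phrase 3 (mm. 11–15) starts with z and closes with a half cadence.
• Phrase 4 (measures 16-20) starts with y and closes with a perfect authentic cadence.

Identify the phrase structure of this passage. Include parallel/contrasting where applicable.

Four phrases in two halves: the first half (bars 1–10) ends with an imperfect authentic cadence, the second (mm. 11–20) with a perfect authentic cadence — a large antecedent–consequent pair, i.e. a double period.
Phrase 3 begins with different material from phrase 1, making it contrasting.

contrasting double period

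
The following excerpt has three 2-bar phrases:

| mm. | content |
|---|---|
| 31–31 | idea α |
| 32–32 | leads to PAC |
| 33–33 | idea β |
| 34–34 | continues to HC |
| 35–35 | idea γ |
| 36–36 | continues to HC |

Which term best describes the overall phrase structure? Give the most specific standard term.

phrase group

The final phrase closes with a half cadence, which is not stronger than the preceding half cadence; the 3 phrases lack an overall antecedent–consequent design and so form a phrase group.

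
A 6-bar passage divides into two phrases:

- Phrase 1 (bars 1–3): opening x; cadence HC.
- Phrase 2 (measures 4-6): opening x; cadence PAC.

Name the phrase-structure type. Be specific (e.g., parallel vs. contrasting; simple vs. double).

parallel period

Phrase 1 ends with a half cadence (weaker) and phrase 2 with a perfect authentic cadence (stronger): antecedent + consequent = a period.
The two phrases open with the same material (x / x), so the period is parallel.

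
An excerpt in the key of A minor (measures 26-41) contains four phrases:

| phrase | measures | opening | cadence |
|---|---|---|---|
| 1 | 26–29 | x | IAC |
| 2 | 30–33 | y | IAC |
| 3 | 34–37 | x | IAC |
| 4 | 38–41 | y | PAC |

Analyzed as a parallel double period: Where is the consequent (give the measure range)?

In a double period the four phrases pair into a large antecedent (phrases 1–2, ending imperfect authentic cadence) and a large consequent (phrases 3–4, ending perfect authentic cadence). The consequent spans measures 34–41.

measures 34–41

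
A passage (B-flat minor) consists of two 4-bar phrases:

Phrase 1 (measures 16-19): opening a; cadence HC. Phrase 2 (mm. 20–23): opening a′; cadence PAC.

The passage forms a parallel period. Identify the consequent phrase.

phrase 2

The phrase ending with the weaker cadence (half cadence) is the antecedent; the one ending more conclusively (perfect authentic cadence) is the consequent. The consequent is phrase 2.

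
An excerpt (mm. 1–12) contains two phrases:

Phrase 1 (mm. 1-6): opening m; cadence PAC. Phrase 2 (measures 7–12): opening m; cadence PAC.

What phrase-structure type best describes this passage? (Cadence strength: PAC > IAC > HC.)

repeated phrase

Both phrases have the same opening (m) and the same cadence (perfect authentic cadence): the second is a restatement, not a consequent, so this is a repeated phrase rather than a period.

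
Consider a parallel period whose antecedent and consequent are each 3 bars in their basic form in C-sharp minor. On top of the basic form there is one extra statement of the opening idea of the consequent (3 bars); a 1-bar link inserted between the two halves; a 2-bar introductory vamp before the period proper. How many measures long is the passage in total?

12 measures

Basic parallel period: 3 + 3 = 6 bars.
6 (basic form) + 3 (extra statement) + 1 (link) + 2 (introduction) = 12.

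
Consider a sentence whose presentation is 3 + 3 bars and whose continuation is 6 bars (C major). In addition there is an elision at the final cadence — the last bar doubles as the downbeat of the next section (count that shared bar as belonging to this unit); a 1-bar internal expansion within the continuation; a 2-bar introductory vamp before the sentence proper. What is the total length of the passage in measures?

15 measures

Basic sentence: 3 + 3 + 6 = 12 bars.
12 (basic form) + 1 (internal expansion) + 2 (introduction) = 15.
The elision shares a bar with the next section but does not change this unit's count.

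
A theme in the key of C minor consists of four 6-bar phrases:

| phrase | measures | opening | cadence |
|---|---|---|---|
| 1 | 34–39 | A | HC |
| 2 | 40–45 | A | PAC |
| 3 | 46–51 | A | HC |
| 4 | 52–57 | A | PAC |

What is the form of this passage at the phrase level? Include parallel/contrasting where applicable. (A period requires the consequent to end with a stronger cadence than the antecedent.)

The cadence pattern HC–PAC–HC–PAC is weak–strong twice, and phrases 3–4 restate phrases 1–2: a period heard twice, not a double period (which would end weakly at phrase 2).

repeated period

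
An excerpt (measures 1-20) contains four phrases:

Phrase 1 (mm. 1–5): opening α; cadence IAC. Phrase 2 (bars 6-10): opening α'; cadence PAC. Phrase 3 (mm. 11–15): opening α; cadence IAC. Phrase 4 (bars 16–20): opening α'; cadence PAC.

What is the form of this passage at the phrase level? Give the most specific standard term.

repeated period

The cadence pattern IAC–PAC–IAC–PAC is weak–strong twice, and phrases 3–4 restate phrases 1–2: a period heard twice, not a double period (which would end weakly at phrase 2).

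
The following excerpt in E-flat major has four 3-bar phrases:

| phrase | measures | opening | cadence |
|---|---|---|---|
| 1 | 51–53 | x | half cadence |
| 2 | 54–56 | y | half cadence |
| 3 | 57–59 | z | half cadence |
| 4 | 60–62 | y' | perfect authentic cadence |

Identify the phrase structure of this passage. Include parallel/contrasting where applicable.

contrasting double period

Four phrases in two halves: the first half (mm. 51-56) ends with a half cadence, the second (mm. 57–62) with a perfect authentic cadence — a large antecedent–consequent pair, i.e. a double period.
Phrase 3 begins with different material from phrase 1, making it contrasting.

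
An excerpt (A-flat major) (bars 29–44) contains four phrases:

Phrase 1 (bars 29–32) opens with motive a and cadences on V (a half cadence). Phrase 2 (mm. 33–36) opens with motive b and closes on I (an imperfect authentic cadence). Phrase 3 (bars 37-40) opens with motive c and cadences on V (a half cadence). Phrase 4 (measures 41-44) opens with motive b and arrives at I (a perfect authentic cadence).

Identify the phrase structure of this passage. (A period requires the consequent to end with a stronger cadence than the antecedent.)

contrasting double period

Four phrases in two halves: the first half (mm. 29–36) ends with an imperfect authentic cadence, the second (bars 37–44) with a perfect authentic cadence — a large antecedent–consequent pair, i.e. a double period.
Phrase 3 begins with different material from phrase 1, making it contrasting.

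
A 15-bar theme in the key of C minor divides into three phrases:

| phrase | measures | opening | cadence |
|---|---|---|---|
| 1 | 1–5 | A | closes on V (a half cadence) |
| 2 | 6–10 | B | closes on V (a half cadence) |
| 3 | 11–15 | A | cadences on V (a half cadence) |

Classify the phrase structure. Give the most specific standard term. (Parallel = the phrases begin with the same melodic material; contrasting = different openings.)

The final phrase closes with a half cadence, which is not stronger than the preceding half cadence; the 3 phrases lack an overall antecedent–consequent design and so form a phrase group.

phrase group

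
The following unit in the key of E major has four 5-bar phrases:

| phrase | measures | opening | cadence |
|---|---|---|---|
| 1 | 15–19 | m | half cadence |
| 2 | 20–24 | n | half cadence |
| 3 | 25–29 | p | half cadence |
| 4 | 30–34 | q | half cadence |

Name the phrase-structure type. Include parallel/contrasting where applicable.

Phrase 4 ends with a half cadence, no stronger than phrase 2's half cadence, so the four phrases do not form a double period; nor do phrases 3–4 duplicate 1–2, so it is not a repeated period. With no phrase reaching a conclusive cadence, the passage is a phrase group.

phrase group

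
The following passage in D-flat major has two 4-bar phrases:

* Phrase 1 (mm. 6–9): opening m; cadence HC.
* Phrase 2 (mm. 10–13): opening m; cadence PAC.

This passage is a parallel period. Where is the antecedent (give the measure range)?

The antecedent is the phrase ending with the weaker cadence (half cadence, phrase 1) and the consequent the one ending more conclusively (perfect authentic cadence, phrase 2); the antecedent is mm. 6-9.

measures 6–9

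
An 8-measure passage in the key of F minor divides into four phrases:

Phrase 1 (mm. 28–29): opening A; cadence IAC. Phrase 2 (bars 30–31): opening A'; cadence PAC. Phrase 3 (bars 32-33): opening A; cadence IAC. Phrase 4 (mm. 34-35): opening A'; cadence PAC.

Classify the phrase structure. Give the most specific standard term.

repeated period

The cadence pattern IAC–PAC–IAC–PAC is weak–strong twice, and phrases 3–4 restate phrases 1–2: a period heard twice, not a double period (which would end weakly at phrase 2).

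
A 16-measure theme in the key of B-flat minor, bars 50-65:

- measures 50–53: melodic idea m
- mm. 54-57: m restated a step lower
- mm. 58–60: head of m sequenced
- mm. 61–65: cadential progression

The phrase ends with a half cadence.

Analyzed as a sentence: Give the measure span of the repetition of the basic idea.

measures 54–57

The presentation of a sentence is the basic idea (measures 50–53) plus its repetition (mm. 54-57); the repetition of the basic idea is therefore mm. 54-57.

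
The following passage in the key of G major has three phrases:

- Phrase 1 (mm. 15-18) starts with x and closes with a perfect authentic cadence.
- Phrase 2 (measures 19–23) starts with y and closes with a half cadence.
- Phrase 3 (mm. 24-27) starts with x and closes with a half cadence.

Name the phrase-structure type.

The final phrase closes with a half cadence, which is not stronger than the preceding half cadence; the 3 phrases lack an overall antecedent–consequent design and so form a phrase group.

phrase group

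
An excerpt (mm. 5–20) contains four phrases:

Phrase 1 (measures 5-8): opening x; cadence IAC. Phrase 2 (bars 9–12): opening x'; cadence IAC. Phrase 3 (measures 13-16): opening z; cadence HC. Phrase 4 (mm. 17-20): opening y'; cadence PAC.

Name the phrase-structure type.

Four phrases in two halves: the first half (mm. 5–12) ends with an imperfect authentic cadence, the second (measures 13-20) with a perfect authentic cadence — a large antecedent–consequent pair, i.e. a double period.
Phrase 3 begins with different material from phrase 1, making it contrasting.

contrasting double period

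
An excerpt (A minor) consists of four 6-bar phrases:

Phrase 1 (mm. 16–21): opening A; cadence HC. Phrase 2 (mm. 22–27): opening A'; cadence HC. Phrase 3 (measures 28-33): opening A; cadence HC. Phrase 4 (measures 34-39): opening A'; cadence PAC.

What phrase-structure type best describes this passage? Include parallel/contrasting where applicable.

parallel double period

Four phrases in two halves: the first half (measures 16–27) ends with a half cadence, the second (bars 28–39) with a perfect authentic cadence — a large antecedent–consequent pair, i.e. a double period.
Phrase 3 begins with the same material as phrase 1, making it parallel.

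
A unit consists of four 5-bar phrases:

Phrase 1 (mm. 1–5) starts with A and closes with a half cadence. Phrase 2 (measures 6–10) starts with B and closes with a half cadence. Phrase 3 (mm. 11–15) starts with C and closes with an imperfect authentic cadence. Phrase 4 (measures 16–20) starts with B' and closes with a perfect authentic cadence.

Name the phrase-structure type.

contrasting double period

Four phrases in two halves: the first half (mm. 1-10) ends with a half cadence, the second (bars 11–20) with a perfect authentic cadence — a large antecedent–consequent pair, i.e. a double period.
Phrase 3 begins with different material from phrase 1, making it contrasting.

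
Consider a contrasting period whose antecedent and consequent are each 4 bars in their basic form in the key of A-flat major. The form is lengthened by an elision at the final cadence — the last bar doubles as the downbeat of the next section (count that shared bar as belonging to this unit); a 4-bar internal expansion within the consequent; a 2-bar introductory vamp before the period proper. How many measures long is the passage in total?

Basic contrasting period: 4 + 4 = 8 bars.
8 (basic form) + 4 (internal expansion) + 2 (introduction) = 14.
The elision shares a bar with the next section but does not change this unit's count.

14 measures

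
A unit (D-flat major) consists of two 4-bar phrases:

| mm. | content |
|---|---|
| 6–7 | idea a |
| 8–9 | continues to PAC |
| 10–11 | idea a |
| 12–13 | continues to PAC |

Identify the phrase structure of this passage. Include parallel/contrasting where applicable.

repeated phrase

Both phrases have the same opening (a) and the same cadence (perfect authentic cadence): the second is a restatement, not a consequent, so this is a repeated phrase rather than a period.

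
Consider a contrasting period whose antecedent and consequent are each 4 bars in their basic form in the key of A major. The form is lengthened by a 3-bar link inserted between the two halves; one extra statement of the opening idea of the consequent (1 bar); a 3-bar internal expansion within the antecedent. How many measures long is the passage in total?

Basic contrasting period: 4 + 4 = 8 bars.
8 (basic form) + 3 (link) + 1 (extra statement) + 3 (internal expansion) = 15.

15 measures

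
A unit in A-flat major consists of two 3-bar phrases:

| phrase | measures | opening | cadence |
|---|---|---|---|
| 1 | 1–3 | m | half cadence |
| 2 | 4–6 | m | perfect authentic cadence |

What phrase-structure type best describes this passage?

parallel period

Phrase 1 ends with a half cadence (weaker) and phrase 2 with a perfect authentic cadence (stronger): antecedent + consequent = a period.
The two phrases open with the same material (m / m), so the period is parallel.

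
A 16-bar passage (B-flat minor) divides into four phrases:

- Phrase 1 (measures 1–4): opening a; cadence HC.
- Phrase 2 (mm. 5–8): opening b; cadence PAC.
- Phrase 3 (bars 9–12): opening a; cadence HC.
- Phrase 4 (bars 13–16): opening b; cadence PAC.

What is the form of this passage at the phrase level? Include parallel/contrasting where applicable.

The cadence pattern HC–PAC–HC–PAC is weak–strong twice, and phrases 3–4 restate phrases 1–2: a period heard twice, not a double period (which would end weakly at phrase 2).

repeated period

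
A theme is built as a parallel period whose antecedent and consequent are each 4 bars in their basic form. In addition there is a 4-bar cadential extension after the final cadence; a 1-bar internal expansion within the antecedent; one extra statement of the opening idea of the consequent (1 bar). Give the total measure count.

Basic parallel period: 4 + 4 = 8 bars.
8 (basic form) + 4 (cadential extension) + 1 (internal expansion) + 1 (extra statement) = 14.

14 measures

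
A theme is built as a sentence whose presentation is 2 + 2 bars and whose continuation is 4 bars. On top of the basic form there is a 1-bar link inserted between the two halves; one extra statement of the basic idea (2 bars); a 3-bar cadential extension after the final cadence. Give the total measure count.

Basic sentence: 2 + 2 + 4 = 8 bars.
8 (basic form) + 1 (link) + 2 (extra statement) + 3 (cadential extension) = 14.

14 measures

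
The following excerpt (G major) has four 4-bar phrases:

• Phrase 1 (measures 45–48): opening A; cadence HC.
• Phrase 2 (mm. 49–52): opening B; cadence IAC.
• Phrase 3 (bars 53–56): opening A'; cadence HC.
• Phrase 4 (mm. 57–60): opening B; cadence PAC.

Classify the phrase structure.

parallel double period

Four phrases in two halves: the first half (bars 45–52) ends with an imperfect authentic cadence, the second (mm. 53–60) with a perfect authentic cadence — a large antecedent–consequent pair, i.e. a double period.
Phrase 3 begins with the same material as phrase 1, making it parallel.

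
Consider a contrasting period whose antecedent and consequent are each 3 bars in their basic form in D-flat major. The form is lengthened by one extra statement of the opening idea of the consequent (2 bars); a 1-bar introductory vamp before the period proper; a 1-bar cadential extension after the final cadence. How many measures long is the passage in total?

Basic contrasting period: 3 + 3 = 6 bars.
6 (basic form) + 2 (extra statement) + 1 (introduction) + 1 (cadential extension) = 10.

10 measures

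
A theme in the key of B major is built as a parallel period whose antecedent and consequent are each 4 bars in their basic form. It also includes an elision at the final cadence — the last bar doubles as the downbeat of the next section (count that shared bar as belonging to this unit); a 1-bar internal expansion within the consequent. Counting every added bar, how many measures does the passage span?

9 measures

Basic parallel period: 4 + 4 = 8 bars.
8 (basic form) + 1 (internal expansion) = 9.
The elision shares a bar with the next section but does not change this unit's count.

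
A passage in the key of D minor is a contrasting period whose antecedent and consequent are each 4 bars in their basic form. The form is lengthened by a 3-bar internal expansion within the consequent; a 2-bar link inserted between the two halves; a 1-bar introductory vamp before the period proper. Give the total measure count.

Basic contrasting period: 4 + 4 = 8 bars.
8 (basic form) + 3 (internal expansion) + 2 (link) + 1 (introduction) = 14.

14 measures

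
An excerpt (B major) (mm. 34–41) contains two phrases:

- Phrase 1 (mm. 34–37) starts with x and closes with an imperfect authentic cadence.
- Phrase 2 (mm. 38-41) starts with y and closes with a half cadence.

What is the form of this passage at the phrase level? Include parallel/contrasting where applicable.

phrase group

The second phrase closes with a half cadence, which is not stronger than the first phrase's imperfect authentic cadence; without a weak→strong cadential pair there is no antecedent–consequent relationship, so this is a phrase group rather than a period.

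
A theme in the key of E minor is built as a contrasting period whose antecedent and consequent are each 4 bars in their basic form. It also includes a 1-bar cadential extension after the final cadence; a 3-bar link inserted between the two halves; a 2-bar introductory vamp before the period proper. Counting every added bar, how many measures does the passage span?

Basic contrasting period: 4 + 4 = 8 bars.
8 (basic form) + 1 (cadential extension) + 3 (link) + 2 (introduction) = 14.

14 measures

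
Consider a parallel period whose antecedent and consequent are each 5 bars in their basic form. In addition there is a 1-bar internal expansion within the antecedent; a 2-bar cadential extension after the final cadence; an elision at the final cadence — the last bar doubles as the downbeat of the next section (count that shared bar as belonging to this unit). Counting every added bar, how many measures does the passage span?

Basic parallel period: 5 + 5 = 10 bars.
10 (basic form) + 1 (internal expansion) + 2 (cadential extension) = 13.
The elision shares a bar with the next section but does not change this unit's count.

13 measures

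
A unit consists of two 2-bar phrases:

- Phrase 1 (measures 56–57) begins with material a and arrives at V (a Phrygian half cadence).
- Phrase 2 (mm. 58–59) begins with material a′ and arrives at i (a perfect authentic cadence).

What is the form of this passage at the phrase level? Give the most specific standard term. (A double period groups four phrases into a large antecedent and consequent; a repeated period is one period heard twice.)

Phrase 1 ends with a Phrygian half cadence (weaker) and phrase 2 with a perfect authentic cadence (stronger): antecedent + consequent = a period.
The two phrases open with the same material (a / a′), so the period is parallel.

parallel period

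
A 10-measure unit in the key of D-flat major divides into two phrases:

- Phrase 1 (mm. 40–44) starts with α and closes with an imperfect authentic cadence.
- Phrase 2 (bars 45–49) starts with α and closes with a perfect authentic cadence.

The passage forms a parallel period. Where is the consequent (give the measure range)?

measures 45–49

The antecedent is the phrase ending with the weaker cadence (imperfect authentic cadence, phrase 1) and the consequent the one ending more conclusively (perfect authentic cadence, phrase 2); the consequent is measures 45-49.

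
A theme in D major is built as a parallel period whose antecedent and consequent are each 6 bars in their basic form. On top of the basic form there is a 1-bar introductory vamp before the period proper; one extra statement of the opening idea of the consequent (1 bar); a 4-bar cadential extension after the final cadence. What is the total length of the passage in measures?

Basic parallel period: 6 + 6 = 12 bars.
12 (basic form) + 1 (introduction) + 1 (extra statement) + 4 (cadential extension) = 18.

18 measures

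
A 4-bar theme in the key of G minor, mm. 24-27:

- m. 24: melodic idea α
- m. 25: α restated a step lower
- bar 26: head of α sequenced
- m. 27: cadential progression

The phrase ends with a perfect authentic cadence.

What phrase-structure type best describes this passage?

sentence

Basic idea (bar 24) + its repetition (m. 25) form the presentation; fragmentation and cadence (mm. 26-27) form the continuation — the 4-bar whole is a sentence.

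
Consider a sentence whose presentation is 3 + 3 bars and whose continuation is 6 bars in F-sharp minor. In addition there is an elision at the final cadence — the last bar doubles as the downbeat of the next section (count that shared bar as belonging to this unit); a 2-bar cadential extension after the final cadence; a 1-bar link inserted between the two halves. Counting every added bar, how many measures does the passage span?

15 measures

Basic sentence: 3 + 3 + 6 = 12 bars.
12 (basic form) + 2 (cadential extension) + 1 (link) = 15.
The elision shares a bar with the next section but does not change this unit's count.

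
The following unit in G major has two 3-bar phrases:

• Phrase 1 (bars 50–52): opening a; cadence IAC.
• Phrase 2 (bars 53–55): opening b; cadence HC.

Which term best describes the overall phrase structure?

The second phrase closes with a half cadence, which is not stronger than the first phrase's imperfect authentic cadence; without a weak→strong cadential pair there is no antecedent–consequent relationship, so this is a phrase group rather than a period.

phrase group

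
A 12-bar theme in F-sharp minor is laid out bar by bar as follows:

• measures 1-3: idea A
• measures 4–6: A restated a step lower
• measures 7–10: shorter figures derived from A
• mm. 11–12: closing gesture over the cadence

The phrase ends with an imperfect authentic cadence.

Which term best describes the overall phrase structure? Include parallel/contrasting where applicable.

Basic idea (bars 1–3) + its repetition (bars 4–6) form the presentation; fragmentation and cadence (bars 7–12) form the continuation — the 12-bar whole is a sentence.

sentence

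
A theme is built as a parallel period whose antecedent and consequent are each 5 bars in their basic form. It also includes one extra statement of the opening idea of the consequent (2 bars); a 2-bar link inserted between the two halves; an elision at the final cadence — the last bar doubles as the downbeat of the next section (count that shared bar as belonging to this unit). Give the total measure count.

14 measures

Basic parallel period: 5 + 5 = 10 bars.
10 (basic form) + 2 (extra statement) + 2 (link) = 14.
The elision shares a bar with the next section but does not change this unit's count.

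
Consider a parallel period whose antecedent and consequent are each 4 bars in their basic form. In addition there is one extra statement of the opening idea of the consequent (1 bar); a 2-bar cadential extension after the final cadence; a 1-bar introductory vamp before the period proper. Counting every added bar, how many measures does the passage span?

12 measures

Basic parallel period: 4 + 4 = 8 bars.
8 (basic form) + 1 (extra statement) + 2 (cadential extension) + 1 (introduction) = 12.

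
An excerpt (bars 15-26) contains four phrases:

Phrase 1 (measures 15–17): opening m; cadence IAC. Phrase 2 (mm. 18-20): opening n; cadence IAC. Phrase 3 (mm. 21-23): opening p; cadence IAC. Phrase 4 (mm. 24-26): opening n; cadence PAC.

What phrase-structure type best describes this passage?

Four phrases in two halves: the first half (measures 15–20) ends with an imperfect authentic cadence, the second (measures 21-26) with a perfect authentic cadence — a large antecedent–consequent pair, i.e. a double period.
Phrase 3 begins with different material from phrase 1, making it contrasting.

contrasting double period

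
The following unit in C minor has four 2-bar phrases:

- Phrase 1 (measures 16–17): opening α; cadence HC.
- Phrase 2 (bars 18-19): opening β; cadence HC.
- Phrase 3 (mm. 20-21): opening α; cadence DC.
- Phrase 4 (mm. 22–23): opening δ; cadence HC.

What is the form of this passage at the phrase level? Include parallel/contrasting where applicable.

Phrase 4 ends with a half cadence, no stronger than phrase 2's half cadence, so the four phrases do not form a double period; nor do phrases 3–4 duplicate 1–2, so it is not a repeated period. With no phrase reaching a conclusive cadence, the passage is a phrase group.

phrase group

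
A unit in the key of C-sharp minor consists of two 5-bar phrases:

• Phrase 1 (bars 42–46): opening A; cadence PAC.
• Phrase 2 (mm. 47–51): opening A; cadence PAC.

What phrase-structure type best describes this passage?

repeated phrase

Both phrases have the same opening (A) and the same cadence (perfect authentic cadence): the second is a restatement, not a consequent, so this is a repeated phrase rather than a period.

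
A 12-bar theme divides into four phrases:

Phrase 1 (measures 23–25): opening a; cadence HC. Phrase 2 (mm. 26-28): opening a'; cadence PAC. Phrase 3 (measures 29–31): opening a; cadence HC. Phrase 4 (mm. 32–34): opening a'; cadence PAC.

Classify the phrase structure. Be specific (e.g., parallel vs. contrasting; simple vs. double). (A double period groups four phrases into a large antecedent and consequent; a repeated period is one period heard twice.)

repeated period

The cadence pattern HC–PAC–HC–PAC is weak–strong twice, and phrases 3–4 restate phrases 1–2: a period heard twice, not a double period (which would end weakly at phrase 2).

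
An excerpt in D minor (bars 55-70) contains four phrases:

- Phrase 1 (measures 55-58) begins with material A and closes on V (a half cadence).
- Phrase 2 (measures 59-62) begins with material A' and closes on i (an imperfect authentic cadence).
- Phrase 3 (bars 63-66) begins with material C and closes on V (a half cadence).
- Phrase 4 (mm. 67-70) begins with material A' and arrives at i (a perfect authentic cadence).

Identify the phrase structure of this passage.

Four phrases in two halves: the first half (mm. 55–62) ends with an imperfect authentic cadence, the second (mm. 63-70) with a perfect authentic cadence — a large antecedent–consequent pair, i.e. a double period.
Phrase 3 begins with different material from phrase 1, making it contrasting.

contrasting double period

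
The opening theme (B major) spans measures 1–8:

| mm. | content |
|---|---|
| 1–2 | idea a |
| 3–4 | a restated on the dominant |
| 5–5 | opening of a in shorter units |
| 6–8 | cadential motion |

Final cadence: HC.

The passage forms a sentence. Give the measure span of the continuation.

After the presentation (measures 1–4), the continuation covers the fragmentation through the cadence: mm. 5-8.

measures 5–8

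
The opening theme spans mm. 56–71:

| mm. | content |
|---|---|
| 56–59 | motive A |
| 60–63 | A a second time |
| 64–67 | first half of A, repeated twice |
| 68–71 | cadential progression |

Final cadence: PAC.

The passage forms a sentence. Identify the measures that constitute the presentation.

measures 56–63

The presentation of a sentence is the basic idea (measures 56-59) plus its repetition (measures 60–63); the presentation is therefore bars 56-63.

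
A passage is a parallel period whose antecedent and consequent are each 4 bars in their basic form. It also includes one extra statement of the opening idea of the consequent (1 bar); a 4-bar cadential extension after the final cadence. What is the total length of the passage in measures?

Basic parallel period: 4 + 4 = 8 bars.
8 (basic form) + 1 (extra statement) + 4 (cadential extension) = 13.

13 measures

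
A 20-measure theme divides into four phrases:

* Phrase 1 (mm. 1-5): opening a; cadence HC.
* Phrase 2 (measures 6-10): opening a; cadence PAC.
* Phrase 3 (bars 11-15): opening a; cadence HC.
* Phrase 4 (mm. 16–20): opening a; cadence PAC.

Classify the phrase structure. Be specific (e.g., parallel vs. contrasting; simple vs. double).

repeated period

The cadence pattern HC–PAC–HC–PAC is weak–strong twice, and phrases 3–4 restate phrases 1–2: a period heard twice, not a double period (which would end weakly at phrase 2).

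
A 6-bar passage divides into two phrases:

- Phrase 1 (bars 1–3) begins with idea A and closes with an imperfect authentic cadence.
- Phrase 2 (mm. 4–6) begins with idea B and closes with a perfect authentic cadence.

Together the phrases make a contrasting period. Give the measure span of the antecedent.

measures 1–3

The phrase ending with the weaker cadence (imperfect authentic cadence) is the antecedent; the one ending more conclusively (perfect authentic cadence) is the consequent. The antecedent is measures 1–3.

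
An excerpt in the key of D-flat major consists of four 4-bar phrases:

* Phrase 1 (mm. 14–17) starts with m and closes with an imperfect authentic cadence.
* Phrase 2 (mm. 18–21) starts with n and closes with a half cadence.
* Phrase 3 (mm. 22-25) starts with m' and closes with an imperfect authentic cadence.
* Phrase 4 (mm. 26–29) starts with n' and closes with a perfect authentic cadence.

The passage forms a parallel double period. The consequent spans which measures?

measures 22–29

In a double period the four phrases pair into a large antecedent (phrases 1–2, ending half cadence) and a large consequent (phrases 3–4, ending perfect authentic cadence). The consequent spans measures 22-29.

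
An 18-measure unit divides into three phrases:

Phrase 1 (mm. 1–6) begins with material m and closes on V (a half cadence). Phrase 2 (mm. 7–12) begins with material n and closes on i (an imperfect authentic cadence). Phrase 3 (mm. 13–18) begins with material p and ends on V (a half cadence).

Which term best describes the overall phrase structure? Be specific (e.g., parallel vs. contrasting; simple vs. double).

phrase group

The final phrase closes with a half cadence, which is not stronger than the preceding imperfect authentic cadence; the 3 phrases lack an overall antecedent–consequent design and so form a phrase group.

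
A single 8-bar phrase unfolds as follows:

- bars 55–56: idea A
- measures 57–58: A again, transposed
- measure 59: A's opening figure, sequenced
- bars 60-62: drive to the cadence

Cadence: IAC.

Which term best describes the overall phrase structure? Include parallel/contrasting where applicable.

sentence

Basic idea (mm. 55-56) + its repetition (measures 57–58) form the presentation; fragmentation and cadence (measures 59-62) form the continuation — the 8-bar whole is a sentence.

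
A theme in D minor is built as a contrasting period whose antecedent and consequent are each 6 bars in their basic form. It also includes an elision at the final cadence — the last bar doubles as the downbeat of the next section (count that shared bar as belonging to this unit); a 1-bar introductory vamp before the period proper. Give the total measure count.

13 measures

Basic contrasting period: 6 + 6 = 12 bars.
12 (basic form) + 1 (introduction) = 13.
The elision shares a bar with the next section but does not change this unit's count.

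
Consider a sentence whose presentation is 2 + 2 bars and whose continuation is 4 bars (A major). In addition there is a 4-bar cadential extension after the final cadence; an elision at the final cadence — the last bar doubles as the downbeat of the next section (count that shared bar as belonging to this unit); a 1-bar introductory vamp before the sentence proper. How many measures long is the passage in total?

13 measures

Basic sentence: 2 + 2 + 4 = 8 bars.
8 (basic form) + 4 (cadential extension) + 1 (introduction) = 13.
The elision shares a bar with the next section but does not change this unit's count.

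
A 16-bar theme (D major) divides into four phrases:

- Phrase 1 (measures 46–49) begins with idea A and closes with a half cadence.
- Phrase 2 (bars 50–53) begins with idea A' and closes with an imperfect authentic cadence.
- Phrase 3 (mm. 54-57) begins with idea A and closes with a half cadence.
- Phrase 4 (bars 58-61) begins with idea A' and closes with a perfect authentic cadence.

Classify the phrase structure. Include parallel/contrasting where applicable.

parallel double period

Four phrases in two halves: the first half (bars 46-53) ends with an imperfect authentic cadence, the second (measures 54-61) with a perfect authentic cadence — a large antecedent–consequent pair, i.e. a double period.
Phrase 3 begins with the same material as phrase 1, making it parallel.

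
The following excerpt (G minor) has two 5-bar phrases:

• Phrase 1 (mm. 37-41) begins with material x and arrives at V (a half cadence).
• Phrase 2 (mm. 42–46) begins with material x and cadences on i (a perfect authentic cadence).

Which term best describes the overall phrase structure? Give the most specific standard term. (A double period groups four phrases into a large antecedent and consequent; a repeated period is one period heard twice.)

Phrase 1 ends with a half cadence (weaker) and phrase 2 with a perfect authentic cadence (stronger): antecedent + consequent = a period.
The two phrases open with the same material (x / x), so the period is parallel.

parallel period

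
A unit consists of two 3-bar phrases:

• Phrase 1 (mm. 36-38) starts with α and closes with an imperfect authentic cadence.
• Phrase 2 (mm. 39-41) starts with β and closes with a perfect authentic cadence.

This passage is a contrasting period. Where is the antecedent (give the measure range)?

The antecedent is the phrase ending with the weaker cadence (imperfect authentic cadence, phrase 1) and the consequent the one ending more conclusively (perfect authentic cadence, phrase 2); the antecedent is mm. 36-38.

measures 36–38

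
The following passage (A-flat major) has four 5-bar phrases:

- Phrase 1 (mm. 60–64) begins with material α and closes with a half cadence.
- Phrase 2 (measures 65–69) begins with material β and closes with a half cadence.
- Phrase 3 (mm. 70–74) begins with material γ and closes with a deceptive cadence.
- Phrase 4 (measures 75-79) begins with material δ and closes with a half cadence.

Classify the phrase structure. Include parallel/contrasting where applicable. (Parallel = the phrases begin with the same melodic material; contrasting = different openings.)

phrase group

Phrase 4 ends with a half cadence, no stronger than phrase 2's half cadence, so the four phrases do not form a double period; nor do phrases 3–4 duplicate 1–2, so it is not a repeated period. With no phrase reaching a conclusive cadence, the passage is a phrase group.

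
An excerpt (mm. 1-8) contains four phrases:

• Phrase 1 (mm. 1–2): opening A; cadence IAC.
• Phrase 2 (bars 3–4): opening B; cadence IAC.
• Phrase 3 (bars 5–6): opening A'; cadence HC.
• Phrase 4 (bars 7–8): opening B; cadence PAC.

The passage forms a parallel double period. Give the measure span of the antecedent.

measures 1–4

In a double period the first pair of phrases (ending imperfect authentic cadence) is the large antecedent and the second pair (ending perfect authentic cadence) is the large consequent; the antecedent is measures 1–4.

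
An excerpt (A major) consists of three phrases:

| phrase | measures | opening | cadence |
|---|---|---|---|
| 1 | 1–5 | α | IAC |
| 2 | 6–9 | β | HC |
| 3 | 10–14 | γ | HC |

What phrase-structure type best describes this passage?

phrase group

The final phrase closes with a half cadence, which is not stronger than the preceding half cadence; the 3 phrases lack an overall antecedent–consequent design and so form a phrase group.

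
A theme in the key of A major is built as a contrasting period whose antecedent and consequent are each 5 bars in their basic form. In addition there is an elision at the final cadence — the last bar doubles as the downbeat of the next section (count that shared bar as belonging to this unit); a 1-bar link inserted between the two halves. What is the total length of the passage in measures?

Basic contrasting period: 5 + 5 = 10 bars.
10 (basic form) + 1 (link) = 11.
The elision shares a bar with the next section but does not change this unit's count.

11 measures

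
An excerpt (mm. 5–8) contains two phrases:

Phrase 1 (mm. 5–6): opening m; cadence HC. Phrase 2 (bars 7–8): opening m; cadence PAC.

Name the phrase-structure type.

Phrase 1 ends with a half cadence (weaker) and phrase 2 with a perfect authentic cadence (stronger): antecedent + consequent = a period.
The two phrases open with the same material (m / m), so the period is parallel.

parallel period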